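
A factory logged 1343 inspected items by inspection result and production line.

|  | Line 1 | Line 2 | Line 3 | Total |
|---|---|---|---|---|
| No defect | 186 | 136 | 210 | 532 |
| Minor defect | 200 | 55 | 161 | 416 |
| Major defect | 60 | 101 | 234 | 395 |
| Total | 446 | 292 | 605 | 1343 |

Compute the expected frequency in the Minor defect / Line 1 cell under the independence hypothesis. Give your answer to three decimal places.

138.150

Row total (Minor defect) = 416; column total (Line 1) = 446; grand total N = 1343.
Expected count = (row total × column total) / N = 416 × 446 / 1343 = 138.150.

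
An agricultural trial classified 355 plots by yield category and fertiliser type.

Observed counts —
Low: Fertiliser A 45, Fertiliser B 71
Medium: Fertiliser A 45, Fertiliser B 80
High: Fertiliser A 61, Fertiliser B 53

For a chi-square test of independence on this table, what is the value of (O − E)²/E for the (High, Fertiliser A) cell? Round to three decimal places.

Row total (High) = 114; column total (Fertiliser A) = 151; N = 355.
Expected count E = 114 × 151 / 355 = 48.4901.
Contribution = (O − E)²/E = (61 − 48.4901)² / 48.4901 = 3.227.

3.227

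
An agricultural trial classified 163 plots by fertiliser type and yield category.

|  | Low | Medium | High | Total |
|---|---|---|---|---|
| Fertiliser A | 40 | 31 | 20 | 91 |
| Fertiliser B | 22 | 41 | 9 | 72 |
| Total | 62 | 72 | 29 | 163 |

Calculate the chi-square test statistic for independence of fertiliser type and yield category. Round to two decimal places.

8.69

Grand total N = 163.
Expected counts (row total × column total / N):
  Fertiliser A, Low: 91×62/163 = 34.613
  Fertiliser A, Medium: 91×72/163 = 40.196
  Fertiliser A, High: 91×29/163 = 16.190
  Fertiliser B, Low: 72×62/163 = 27.387
  Fertiliser B, Medium: 72×72/163 = 31.804
  Fertiliser B, High: 72×29/163 = 12.810
Contributions (O − E)²/E:
  (40 − 34.613)²/34.613 = 0.8384
  (31 − 40.196)²/40.196 = 2.1039
  (20 − 16.190)²/16.190 = 0.8966
  (22 − 27.387)²/27.387 = 1.0596
  (41 − 31.804)²/31.804 = 2.6590
  (9 − 12.810)²/12.810 = 1.1332
χ² = 0.8384 + 2.1039 + 0.8966 + 1.0596 + 2.6590 + 1.1332 = 8.69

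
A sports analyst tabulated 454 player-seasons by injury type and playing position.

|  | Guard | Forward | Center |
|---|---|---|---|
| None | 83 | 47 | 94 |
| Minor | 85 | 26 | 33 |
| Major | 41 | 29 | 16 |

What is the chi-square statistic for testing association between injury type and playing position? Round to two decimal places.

31.27

Row totals: 224, 144, 86. Column totals: 209, 102, 143. Grand total N = 454.
Expected counts (row total × column total / N):
  None, Guard: 224×209/454 = 103.119
  None, Forward: 224×102/454 = 50.326
  None, Center: 224×143/454 = 70.555
  Minor, Guard: 144×209/454 = 66.291
  Minor, Forward: 144×102/454 = 32.352
  Minor, Center: 144×143/454 = 45.357
  Major, Guard: 86×209/454 = 39.590
  Major, Forward: 86×102/454 = 19.322
  Major, Center: 86×143/454 = 27.088
Contributions (O − E)²/E:
  (83 − 103.119)²/103.119 = 3.9253
  (47 − 50.326)²/50.326 = 0.2198
  (94 − 70.555)²/70.555 = 7.7906
  (85 − 66.291)²/66.291 = 5.2802
  (26 − 32.352)²/32.352 = 1.2472
  (33 − 45.357)²/45.357 = 3.3665
  (41 − 39.590)²/39.590 = 0.0502
  (29 − 19.322)²/19.322 = 4.8475
  (16 − 27.088)²/27.088 = 4.5387
χ² = 3.9253 + 0.2198 + 7.7906 + 5.2802 + 1.2472 + 3.3665 + 0.0502 + 4.8475 + 4.5387 = 31.27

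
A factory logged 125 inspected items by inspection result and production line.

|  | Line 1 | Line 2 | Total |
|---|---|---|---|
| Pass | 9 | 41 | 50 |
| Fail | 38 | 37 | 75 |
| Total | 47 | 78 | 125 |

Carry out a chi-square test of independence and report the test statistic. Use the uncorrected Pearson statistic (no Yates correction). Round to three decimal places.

13.645

Grand total N = 125.
Expected counts (row total × column total / N):
  Pass, Line 1: 50×47/125 = 18.8000
  Pass, Line 2: 50×78/125 = 31.2000
  Fail, Line 1: 75×47/125 = 28.2000
  Fail, Line 2: 75×78/125 = 46.8000
Contributions (O − E)²/E:
  (9 − 18.8000)²/18.8000 = 5.1085
  (41 − 31.2000)²/31.2000 = 3.0782
  (38 − 28.2000)²/28.2000 = 3.4057
  (37 − 46.8000)²/46.8000 = 2.0521
χ² = 5.1085 + 3.0782 + 3.4057 + 2.0521 = 13.645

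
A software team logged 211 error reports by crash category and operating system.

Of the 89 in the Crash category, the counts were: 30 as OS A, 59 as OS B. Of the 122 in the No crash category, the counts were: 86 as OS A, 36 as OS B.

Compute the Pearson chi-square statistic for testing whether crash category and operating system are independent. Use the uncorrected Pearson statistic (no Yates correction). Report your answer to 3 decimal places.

28.130

Row totals: 89, 122. Column totals: 116, 95. Grand total N = 211.
Expected counts (row total × column total / N):
  Crash, OS A: 89×116/211 = 48.9289
  Crash, OS B: 89×95/211 = 40.0711
  No crash, OS A: 122×116/211 = 67.0711
  No crash, OS B: 122×95/211 = 54.9289
Contributions (O − E)²/E:
  (30 − 48.9289)²/48.9289 = 7.3229
  (59 − 40.0711)²/40.0711 = 8.9417
  (86 − 67.0711)²/67.0711 = 5.3421
  (36 − 54.9289)²/54.9289 = 6.5230
χ² = 7.3229 + 8.9417 + 5.3421 + 6.5230 = 28.130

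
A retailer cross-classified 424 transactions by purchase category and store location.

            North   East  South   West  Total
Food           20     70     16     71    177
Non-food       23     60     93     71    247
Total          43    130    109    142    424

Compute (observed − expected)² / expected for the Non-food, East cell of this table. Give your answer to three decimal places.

3.268

Row total (Non-food) = 247; column total (East) = 130; N = 424.
Expected count E = 247 × 130 / 424 = 75.7311.
Contribution = (O − E)²/E = (60 − 75.7311)² / 75.7311 = 3.268.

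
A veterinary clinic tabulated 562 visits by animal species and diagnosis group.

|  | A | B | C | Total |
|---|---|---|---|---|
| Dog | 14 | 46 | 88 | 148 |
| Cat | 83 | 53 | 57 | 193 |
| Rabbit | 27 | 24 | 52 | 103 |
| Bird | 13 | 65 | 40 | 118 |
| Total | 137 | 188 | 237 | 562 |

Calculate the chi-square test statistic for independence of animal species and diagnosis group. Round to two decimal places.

Grand total N = 562.
Expected counts (row total × column total / N):
  Dog, A: 148×137/562 = 36.0783
  Dog, B: 148×188/562 = 49.5089
  Dog, C: 148×237/562 = 62.4128
  Cat, A: 193×137/562 = 47.0480
  Cat, B: 193×188/562 = 64.5623
  Cat, C: 193×237/562 = 81.3897
  Rabbit, A: 103×137/562 = 25.1085
  Rabbit, B: 103×188/562 = 34.4555
  Rabbit, C: 103×237/562 = 43.4359
  Bird, A: 118×137/562 = 28.7651
  Bird, B: 118×188/562 = 39.4733
  Bird, C: 118×237/562 = 49.7616
Contributions (O − E)²/E:
  (14 − 36.0783)²/36.0783 = 13.5109
  (46 − 49.5089)²/49.5089 = 0.2487
  (88 − 62.4128)²/62.4128 = 10.4899
  (83 − 47.0480)²/47.0480 = 27.4729
  (53 − 64.5623)²/64.5623 = 2.0707
  (57 − 81.3897)²/81.3897 = 7.3088
  (27 − 25.1085)²/25.1085 = 0.1425
  (24 − 34.4555)²/34.4555 = 3.1727
  (52 − 43.4359)²/43.4359 = 1.6886
  (13 − 28.7651)²/28.7651 = 8.6403
  (65 − 39.4733)²/39.4733 = 16.5077
  (40 − 49.7616)²/49.7616 = 1.9149
χ² = 13.5109 + 0.2487 + 10.4899 + 27.4729 + 2.0707 + 7.3088 + 0.1425 + 3.1727 + 1.6886 + 8.6403 + 16.5077 + 1.9149 = 93.17

93.17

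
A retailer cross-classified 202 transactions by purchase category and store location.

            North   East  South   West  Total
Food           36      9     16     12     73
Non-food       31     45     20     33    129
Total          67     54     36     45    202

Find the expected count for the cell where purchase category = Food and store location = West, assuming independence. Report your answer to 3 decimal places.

Row total (Food) = 73; column total (West) = 45; grand total N = 202.
Expected count = (row total × column total) / N = 73 × 45 / 202 = 16.262.

16.262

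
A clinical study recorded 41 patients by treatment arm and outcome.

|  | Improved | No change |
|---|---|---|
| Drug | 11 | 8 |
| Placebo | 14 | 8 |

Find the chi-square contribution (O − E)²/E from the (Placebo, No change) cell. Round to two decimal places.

0.04

Row total (Placebo) = 22; column total (No change) = 16; N = 41.
Expected count E = 22 × 16 / 41 = 8.585.
Contribution = (O − E)²/E = (8 − 8.585)² / 8.585 = 0.04.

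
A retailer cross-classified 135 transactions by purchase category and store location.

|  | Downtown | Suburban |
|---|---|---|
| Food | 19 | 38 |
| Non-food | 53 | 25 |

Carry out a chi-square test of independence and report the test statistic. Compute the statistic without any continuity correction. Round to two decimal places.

Row totals: 57, 78. Column totals: 72, 63. Grand total N = 135.
Expected counts (row total × column total / N):
  Food, Downtown: 57×72/135 = 30.400
  Food, Suburban: 57×63/135 = 26.600
  Non-food, Downtown: 78×72/135 = 41.600
  Non-food, Suburban: 78×63/135 = 36.400
Contributions (O − E)²/E:
  (19 − 30.400)²/30.400 = 4.2750
  (38 − 26.600)²/26.600 = 4.8857
  (53 − 41.600)²/41.600 = 3.1240
  (25 − 36.400)²/36.400 = 3.5703
χ² = 4.2750 + 4.8857 + 3.1240 + 3.5703 = 15.86

15.86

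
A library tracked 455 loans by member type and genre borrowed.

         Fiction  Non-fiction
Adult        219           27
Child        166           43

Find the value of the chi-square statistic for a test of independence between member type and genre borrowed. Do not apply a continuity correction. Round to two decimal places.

Row totals: 246, 209. Column totals: 385, 70. Grand total N = 455.
Expected counts (row total × column total / N):
  Adult, Fiction: 246×385/455 = 208.154
  Adult, Non-fiction: 246×70/455 = 37.846
  Child, Fiction: 209×385/455 = 176.846
  Child, Non-fiction: 209×70/455 = 32.154
Contributions (O − E)²/E:
  (219 − 208.154)²/208.154 = 0.5651
  (27 − 37.846)²/37.846 = 3.1083
  (166 − 176.846)²/176.846 = 0.6652
  (43 − 32.154)²/32.154 = 3.6585
χ² = 0.5651 + 3.1083 + 0.6652 + 3.6585 = 8.00

8.00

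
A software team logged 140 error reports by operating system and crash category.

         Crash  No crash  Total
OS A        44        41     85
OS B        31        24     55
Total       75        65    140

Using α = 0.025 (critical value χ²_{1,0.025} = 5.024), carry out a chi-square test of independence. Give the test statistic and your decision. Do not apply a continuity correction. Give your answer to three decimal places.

0.284; fail to reject H₀

Grand total N = 140.
Expected counts (row total × column total / N):
  OS A, Crash: 85×75/140 = 45.5357
  OS A, No crash: 85×65/140 = 39.4643
  OS B, Crash: 55×75/140 = 29.4643
  OS B, No crash: 55×65/140 = 25.5357
Contributions (O − E)²/E:
  (44 − 45.5357)²/45.5357 = 0.0518
  (41 − 39.4643)²/39.4643 = 0.0598
  (31 − 29.4643)²/29.4643 = 0.0800
  (24 − 25.5357)²/25.5357 = 0.0924
χ² = 0.0518 + 0.0598 + 0.0800 + 0.0924 = 0.284
df = (2−1)(2−1) = 1. Since 0.284 < 5.024, fail to reject the null hypothesis of independence at α = 0.025.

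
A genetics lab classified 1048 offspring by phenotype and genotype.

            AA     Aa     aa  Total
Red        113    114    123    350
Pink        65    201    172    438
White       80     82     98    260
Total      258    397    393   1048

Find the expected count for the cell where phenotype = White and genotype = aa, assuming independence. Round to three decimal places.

97.500

Row total (White) = 260; column total (aa) = 393; grand total N = 1048.
Expected count = (row total × column total) / N = 260 × 393 / 1048 = 97.500.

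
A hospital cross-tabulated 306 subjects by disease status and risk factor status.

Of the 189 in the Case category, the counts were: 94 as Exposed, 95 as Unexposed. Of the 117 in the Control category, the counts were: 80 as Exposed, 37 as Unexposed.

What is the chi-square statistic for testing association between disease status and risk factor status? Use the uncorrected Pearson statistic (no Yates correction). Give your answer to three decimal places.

10.237

Row totals: 189, 117. Column totals: 174, 132. Grand total N = 306.
Expected counts (row total × column total / N):
  Case, Exposed: 189×174/306 = 107.4706
  Case, Unexposed: 189×132/306 = 81.5294
  Control, Exposed: 117×174/306 = 66.5294
  Control, Unexposed: 117×132/306 = 50.4706
Contributions (O − E)²/E:
  (94 − 107.4706)²/107.4706 = 1.6884
  (95 − 81.5294)²/81.5294 = 2.2257
  (80 − 66.5294)²/66.5294 = 2.7275
  (37 − 50.4706)²/50.4706 = 3.5953
χ² = 1.6884 + 2.2257 + 2.7275 + 3.5953 = 10.237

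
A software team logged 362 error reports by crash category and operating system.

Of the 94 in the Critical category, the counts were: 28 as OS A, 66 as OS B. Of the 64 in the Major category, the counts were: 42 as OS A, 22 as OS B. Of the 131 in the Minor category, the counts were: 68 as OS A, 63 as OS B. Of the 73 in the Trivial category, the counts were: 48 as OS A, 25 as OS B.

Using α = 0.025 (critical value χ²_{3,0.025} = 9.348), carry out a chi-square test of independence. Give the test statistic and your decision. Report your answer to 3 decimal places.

Row totals: 94, 64, 131, 73. Column totals: 186, 176. Grand total N = 362.
Expected counts (row total × column total / N):
  Critical, OS A: 94×186/362 = 48.2983
  Critical, OS B: 94×176/362 = 45.7017
  Major, OS A: 64×186/362 = 32.8840
  Major, OS B: 64×176/362 = 31.1160
  Minor, OS A: 131×186/362 = 67.3094
  Minor, OS B: 131×176/362 = 63.6906
  Trivial, OS A: 73×186/362 = 37.5083
  Trivial, OS B: 73×176/362 = 35.4917
Contributions (O − E)²/E:
  (28 − 48.2983)²/48.2983 = 8.5308
  (66 − 45.7017)²/45.7017 = 9.0154
  (42 − 32.8840)²/32.8840 = 2.5271
  (22 − 31.1160)²/31.1160 = 2.6707
  (68 − 67.3094)²/67.3094 = 0.0071
  (63 − 63.6906)²/63.6906 = 0.0075
  (48 − 37.5083)²/37.5083 = 2.9347
  (25 − 35.4917)²/35.4917 = 3.1015
χ² = 8.5308 + 9.0154 + 2.5271 + 2.6707 + 0.0071 + 0.0075 + 2.9347 + 3.1015 = 28.795
df = (4−1)(2−1) = 3. Since 28.795 > 9.348, reject the null hypothesis of independence at α = 0.025.

28.795; reject H₀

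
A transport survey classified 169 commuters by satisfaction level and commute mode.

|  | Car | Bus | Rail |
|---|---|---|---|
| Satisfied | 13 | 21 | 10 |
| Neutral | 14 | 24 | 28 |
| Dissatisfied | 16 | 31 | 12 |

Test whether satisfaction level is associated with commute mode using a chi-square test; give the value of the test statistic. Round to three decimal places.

8.816

Row totals: 44, 66, 59. Column totals: 43, 76, 50. Grand total N = 169.
Expected counts (row total × column total / N):
  Satisfied, Car: 44×43/169 = 11.1953
  Satisfied, Bus: 44×76/169 = 19.7870
  Satisfied, Rail: 44×50/169 = 13.0178
  Neutral, Car: 66×43/169 = 16.7929
  Neutral, Bus: 66×76/169 = 29.6805
  Neutral, Rail: 66×50/169 = 19.5266
  Dissatisfied, Car: 59×43/169 = 15.0118
  Dissatisfied, Bus: 59×76/169 = 26.5325
  Dissatisfied, Rail: 59×50/169 = 17.4556
Contributions (O − E)²/E:
  (13 − 11.1953)²/11.1953 = 0.2909
  (21 − 19.7870)²/19.7870 = 0.0744
  (10 − 13.0178)²/13.0178 = 0.6996
  (14 − 16.7929)²/16.7929 = 0.4645
  (24 − 29.6805)²/29.6805 = 1.0872
  (28 − 19.5266)²/19.5266 = 3.6770
  (16 − 15.0118)²/15.0118 = 0.0651
  (31 − 26.5325)²/26.5325 = 0.7522
  (12 − 17.4556)²/17.4556 = 1.7051
χ² = 0.2909 + 0.0744 + 0.6996 + 0.4645 + 1.0872 + 3.6770 + 0.0651 + 0.7522 + 1.7051 = 8.816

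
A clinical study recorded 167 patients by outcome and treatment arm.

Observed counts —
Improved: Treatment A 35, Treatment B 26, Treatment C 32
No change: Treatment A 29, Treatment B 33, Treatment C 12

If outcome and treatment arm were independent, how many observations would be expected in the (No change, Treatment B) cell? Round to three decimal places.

26.144

Row total (No change) = 74; column total (Treatment B) = 59; grand total N = 167.
Expected count = (row total × column total) / N = 74 × 59 / 167 = 26.144.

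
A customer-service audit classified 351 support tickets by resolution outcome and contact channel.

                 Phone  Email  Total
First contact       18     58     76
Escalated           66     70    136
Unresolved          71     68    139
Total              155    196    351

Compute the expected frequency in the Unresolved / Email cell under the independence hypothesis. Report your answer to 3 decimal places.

Row total (Unresolved) = 139; column total (Email) = 196; grand total N = 351.
Expected count = (row total × column total) / N = 139 × 196 / 351 = 77.618.

77.618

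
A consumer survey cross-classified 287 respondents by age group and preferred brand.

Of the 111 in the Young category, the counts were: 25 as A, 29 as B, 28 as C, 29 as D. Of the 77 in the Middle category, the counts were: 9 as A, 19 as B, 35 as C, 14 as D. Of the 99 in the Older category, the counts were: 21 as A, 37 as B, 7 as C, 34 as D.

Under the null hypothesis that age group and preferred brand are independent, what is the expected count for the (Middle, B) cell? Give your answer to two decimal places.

Row total (Middle) = 77; column total (B) = 85; grand total N = 287.
Expected count = (row total × column total) / N = 77 × 85 / 287 = 22.80.

22.80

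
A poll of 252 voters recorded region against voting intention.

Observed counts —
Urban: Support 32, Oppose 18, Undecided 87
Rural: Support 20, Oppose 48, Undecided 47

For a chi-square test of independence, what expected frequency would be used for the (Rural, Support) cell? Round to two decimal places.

Row total (Rural) = 115; column total (Support) = 52; grand total N = 252.
Expected count = (row total × column total) / N = 115 × 52 / 252 = 23.73.

23.73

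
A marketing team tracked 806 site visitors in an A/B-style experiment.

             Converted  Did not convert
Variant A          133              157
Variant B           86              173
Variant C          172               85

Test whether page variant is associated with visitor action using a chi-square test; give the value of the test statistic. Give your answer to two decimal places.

Row totals: 290, 259, 257. Column totals: 391, 415. Grand total N = 806.
Expected counts (row total × column total / N):
  Variant A, Converted: 290×391/806 = 140.6824
  Variant A, Did not convert: 290×415/806 = 149.3176
  Variant B, Converted: 259×391/806 = 125.6439
  Variant B, Did not convert: 259×415/806 = 133.3561
  Variant C, Converted: 257×391/806 = 124.6737
  Variant C, Did not convert: 257×415/806 = 132.3263
Contributions (O − E)²/E:
  (133 − 140.6824)²/140.6824 = 0.4195
  (157 − 149.3176)²/149.3176 = 0.3953
  (86 − 125.6439)²/125.6439 = 12.5087
  (173 − 133.3561)²/133.3561 = 11.7853
  (172 − 124.6737)²/124.6737 = 17.9651
  (85 − 132.3263)²/132.3263 = 16.9262
χ² = 0.4195 + 0.3953 + 12.5087 + 11.7853 + 17.9651 + 16.9262 = 60.00

60.00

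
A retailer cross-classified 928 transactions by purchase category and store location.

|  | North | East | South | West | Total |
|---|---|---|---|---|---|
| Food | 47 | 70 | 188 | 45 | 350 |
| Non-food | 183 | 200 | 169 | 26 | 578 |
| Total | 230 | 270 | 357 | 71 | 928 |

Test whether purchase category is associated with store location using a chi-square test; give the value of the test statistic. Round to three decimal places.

99.069

Grand total N = 928.
Expected counts (row total × column total / N):
  Food, North: 350×230/928 = 86.745690
  Food, East: 350×270/928 = 101.831897
  Food, South: 350×357/928 = 134.644397
  Food, West: 350×71/928 = 26.778017
  Non-food, North: 578×230/928 = 143.254310
  Non-food, East: 578×270/928 = 168.168103
  Non-food, South: 578×357/928 = 222.355603
  Non-food, West: 578×71/928 = 44.221983
Contributions (O − E)²/E:
  (47 − 86.745690)²/86.745690 = 18.2109
  (70 − 101.831897)²/101.831897 = 9.9504
  (188 − 134.644397)²/134.644397 = 21.1433
  (45 − 26.778017)²/26.778017 = 12.3997
  (183 − 143.254310)²/143.254310 = 11.0274
  (200 − 168.168103)²/168.168103 = 6.0253
  (169 − 222.355603)²/222.355603 = 12.8030
  (26 − 44.221983)²/44.221983 = 7.5085
χ² = 18.2109 + 9.9504 + 21.1433 + 12.3997 + 11.0274 + 6.0253 + 12.8030 + 7.5085 = 99.069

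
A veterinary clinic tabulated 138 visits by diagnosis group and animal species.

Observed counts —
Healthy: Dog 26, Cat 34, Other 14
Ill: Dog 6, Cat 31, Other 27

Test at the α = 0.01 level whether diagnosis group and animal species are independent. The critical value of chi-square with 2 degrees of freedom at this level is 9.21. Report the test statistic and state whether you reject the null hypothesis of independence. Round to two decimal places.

Row totals: 74, 64. Column totals: 32, 65, 41. Grand total N = 138.
Expected counts (row total × column total / N):
  Healthy, Dog: 74×32/138 = 17.1594
  Healthy, Cat: 74×65/138 = 34.8551
  Healthy, Other: 74×41/138 = 21.9855
  Ill, Dog: 64×32/138 = 14.8406
  Ill, Cat: 64×65/138 = 30.1449
  Ill, Other: 64×41/138 = 19.0145
Contributions (O − E)²/E:
  (26 − 17.1594)²/17.1594 = 4.5547
  (34 − 34.8551)²/34.8551 = 0.0210
  (14 − 21.9855)²/21.9855 = 2.9005
  (6 − 14.8406)²/14.8406 = 5.2664
  (31 − 30.1449)²/30.1449 = 0.0243
  (27 − 19.0145)²/19.0145 = 3.3537
χ² = 4.5547 + 0.0210 + 2.9005 + 5.2664 + 0.0243 + 3.3537 = 16.12
df = (2−1)(3−1) = 2. Since 16.12 > 9.21, reject the null hypothesis of independence at α = 0.01.

16.12; reject H₀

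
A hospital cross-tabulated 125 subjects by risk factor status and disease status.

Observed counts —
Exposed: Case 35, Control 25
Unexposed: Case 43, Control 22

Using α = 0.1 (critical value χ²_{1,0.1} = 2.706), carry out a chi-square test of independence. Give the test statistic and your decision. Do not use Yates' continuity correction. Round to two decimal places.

0.81; fail to reject H₀

Row totals: 60, 65. Column totals: 78, 47. Grand total N = 125.
Expected counts (row total × column total / N):
  Exposed, Case: 60×78/125 = 37.440
  Exposed, Control: 60×47/125 = 22.560
  Unexposed, Case: 65×78/125 = 40.560
  Unexposed, Control: 65×47/125 = 24.440
Contributions (O − E)²/E:
  (35 − 37.440)²/37.440 = 0.1590
  (25 − 22.560)²/22.560 = 0.2639
  (43 − 40.560)²/40.560 = 0.1468
  (22 − 24.440)²/24.440 = 0.2436
χ² = 0.1590 + 0.2639 + 0.1468 + 0.2436 = 0.81
df = (2−1)(2−1) = 1. Since 0.81 < 2.706, fail to reject the null hypothesis of independence at α = 0.1.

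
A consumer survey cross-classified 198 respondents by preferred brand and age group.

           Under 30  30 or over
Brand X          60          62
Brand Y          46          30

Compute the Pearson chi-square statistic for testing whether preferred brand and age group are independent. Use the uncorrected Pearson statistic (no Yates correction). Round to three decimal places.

Row totals: 122, 76. Column totals: 106, 92. Grand total N = 198.
Expected counts (row total × column total / N):
  Brand X, Under 30: 122×106/198 = 65.3131
  Brand X, 30 or over: 122×92/198 = 56.6869
  Brand Y, Under 30: 76×106/198 = 40.6869
  Brand Y, 30 or over: 76×92/198 = 35.3131
Contributions (O − E)²/E:
  (60 − 65.3131)²/65.3131 = 0.4322
  (62 − 56.6869)²/56.6869 = 0.4980
  (46 − 40.6869)²/40.6869 = 0.6938
  (30 − 35.3131)²/35.3131 = 0.7994
χ² = 0.4322 + 0.4980 + 0.6938 + 0.7994 = 2.423

2.423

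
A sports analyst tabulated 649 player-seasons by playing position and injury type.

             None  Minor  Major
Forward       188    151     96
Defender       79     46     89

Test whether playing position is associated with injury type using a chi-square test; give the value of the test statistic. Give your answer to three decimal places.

Row totals: 435, 214. Column totals: 267, 197, 185. Grand total N = 649.
Expected counts (row total × column total / N):
  Forward, None: 435×267/649 = 178.9599
  Forward, Minor: 435×197/649 = 132.0416
  Forward, Major: 435×185/649 = 123.9985
  Defender, None: 214×267/649 = 88.0401
  Defender, Minor: 214×197/649 = 64.9584
  Defender, Major: 214×185/649 = 61.0015
Contributions (O − E)²/E:
  (188 − 178.9599)²/178.9599 = 0.4567
  (151 − 132.0416)²/132.0416 = 2.7220
  (96 − 123.9985)²/123.9985 = 6.3220
  (79 − 88.0401)²/88.0401 = 0.9283
  (46 − 64.9584)²/64.9584 = 5.5331
  (89 − 61.0015)²/61.0015 = 12.8508
χ² = 0.4567 + 2.7220 + 6.3220 + 0.9283 + 5.5331 + 12.8508 = 28.813

28.813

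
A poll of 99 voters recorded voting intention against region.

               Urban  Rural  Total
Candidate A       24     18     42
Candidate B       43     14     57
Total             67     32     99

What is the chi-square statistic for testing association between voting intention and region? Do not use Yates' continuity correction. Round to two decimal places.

3.70

Grand total N = 99.
Expected counts (row total × column total / N):
  Candidate A, Urban: 42×67/99 = 28.424
  Candidate A, Rural: 42×32/99 = 13.576
  Candidate B, Urban: 57×67/99 = 38.576
  Candidate B, Rural: 57×32/99 = 18.424
Contributions (O − E)²/E:
  (24 − 28.424)²/28.424 = 0.6886
  (18 − 13.576)²/13.576 = 1.4416
  (43 − 38.576)²/38.576 = 0.5074
  (14 − 18.424)²/18.424 = 1.0623
χ² = 0.6886 + 1.4416 + 0.5074 + 1.0623 = 3.70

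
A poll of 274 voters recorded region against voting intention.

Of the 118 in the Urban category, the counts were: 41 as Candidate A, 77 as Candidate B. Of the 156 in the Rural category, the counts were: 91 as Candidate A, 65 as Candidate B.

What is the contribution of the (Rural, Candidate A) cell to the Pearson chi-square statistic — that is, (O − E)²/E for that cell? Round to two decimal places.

Row total (Rural) = 156; column total (Candidate A) = 132; N = 274.
Expected count E = 156 × 132 / 274 = 75.153.
Contribution = (O − E)²/E = (91 − 75.153)² / 75.153 = 3.34.

3.34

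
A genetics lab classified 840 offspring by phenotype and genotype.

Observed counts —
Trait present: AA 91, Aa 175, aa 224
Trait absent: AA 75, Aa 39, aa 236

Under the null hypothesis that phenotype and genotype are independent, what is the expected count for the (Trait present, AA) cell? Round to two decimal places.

96.83

Row total (Trait present) = 490; column total (AA) = 166; grand total N = 840.
Expected count = (row total × column total) / N = 490 × 166 / 840 = 96.83.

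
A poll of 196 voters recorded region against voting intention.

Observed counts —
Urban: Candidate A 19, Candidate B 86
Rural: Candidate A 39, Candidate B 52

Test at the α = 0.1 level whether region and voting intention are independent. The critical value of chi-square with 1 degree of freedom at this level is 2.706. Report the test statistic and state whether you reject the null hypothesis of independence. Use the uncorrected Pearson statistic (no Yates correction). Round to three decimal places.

Row totals: 105, 91. Column totals: 58, 138. Grand total N = 196.
Expected counts (row total × column total / N):
  Urban, Candidate A: 105×58/196 = 31.0714
  Urban, Candidate B: 105×138/196 = 73.9286
  Rural, Candidate A: 91×58/196 = 26.9286
  Rural, Candidate B: 91×138/196 = 64.0714
Contributions (O − E)²/E:
  (19 − 31.0714)²/31.0714 = 4.6898
  (86 − 73.9286)²/73.9286 = 1.9711
  (39 − 26.9286)²/26.9286 = 5.4113
  (52 − 64.0714)²/64.0714 = 2.2743
χ² = 4.6898 + 1.9711 + 5.4113 + 2.2743 = 14.347
df = (2−1)(2−1) = 1. Since 14.347 > 2.706, reject the null hypothesis of independence at α = 0.1.

14.347; reject H₀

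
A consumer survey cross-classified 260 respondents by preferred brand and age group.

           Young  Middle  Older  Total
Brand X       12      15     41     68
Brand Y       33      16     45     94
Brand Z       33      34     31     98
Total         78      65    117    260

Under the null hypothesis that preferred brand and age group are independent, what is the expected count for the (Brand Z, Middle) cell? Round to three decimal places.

24.500

Row total (Brand Z) = 98; column total (Middle) = 65; grand total N = 260.
Expected count = (row total × column total) / N = 98 × 65 / 260 = 24.500.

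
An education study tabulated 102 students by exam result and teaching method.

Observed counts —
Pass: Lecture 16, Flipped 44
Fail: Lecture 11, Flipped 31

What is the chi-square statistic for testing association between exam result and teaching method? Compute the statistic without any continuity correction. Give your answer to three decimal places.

0.003

Row totals: 60, 42. Column totals: 27, 75. Grand total N = 102.
Expected counts (row total × column total / N):
  Pass, Lecture: 60×27/102 = 15.8824
  Pass, Flipped: 60×75/102 = 44.1176
  Fail, Lecture: 42×27/102 = 11.1176
  Fail, Flipped: 42×75/102 = 30.8824
Contributions (O − E)²/E:
  (16 − 15.8824)²/15.8824 = 0.0009
  (44 − 44.1176)²/44.1176 = 0.0003
  (11 − 11.1176)²/11.1176 = 0.0012
  (31 − 30.8824)²/30.8824 = 0.0004
χ² = 0.0009 + 0.0003 + 0.0012 + 0.0004 = 0.003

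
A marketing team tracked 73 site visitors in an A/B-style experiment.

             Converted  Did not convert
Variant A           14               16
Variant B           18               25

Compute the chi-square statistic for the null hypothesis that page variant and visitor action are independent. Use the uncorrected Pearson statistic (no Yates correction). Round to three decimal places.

Row totals: 30, 43. Column totals: 32, 41. Grand total N = 73.
Expected counts (row total × column total / N):
  Variant A, Converted: 30×32/73 = 13.1507
  Variant A, Did not convert: 30×41/73 = 16.8493
  Variant B, Converted: 43×32/73 = 18.8493
  Variant B, Did not convert: 43×41/73 = 24.1507
Contributions (O − E)²/E:
  (14 − 13.1507)²/13.1507 = 0.0548
  (16 − 16.8493)²/16.8493 = 0.0428
  (18 − 18.8493)²/18.8493 = 0.0383
  (25 − 24.1507)²/24.1507 = 0.0299
χ² = 0.0548 + 0.0428 + 0.0383 + 0.0299 = 0.166

0.166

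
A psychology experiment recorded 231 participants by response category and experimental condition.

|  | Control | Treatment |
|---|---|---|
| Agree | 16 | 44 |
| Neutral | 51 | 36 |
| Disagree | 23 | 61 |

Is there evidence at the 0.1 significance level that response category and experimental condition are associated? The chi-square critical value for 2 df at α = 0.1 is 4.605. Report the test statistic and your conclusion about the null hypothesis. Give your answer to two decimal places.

22.69; reject H₀

Row totals: 60, 87, 84. Column totals: 90, 141. Grand total N = 231.
Expected counts (row total × column total / N):
  Agree, Control: 60×90/231 = 23.377
  Agree, Treatment: 60×141/231 = 36.623
  Neutral, Control: 87×90/231 = 33.896
  Neutral, Treatment: 87×141/231 = 53.104
  Disagree, Control: 84×90/231 = 32.727
  Disagree, Treatment: 84×141/231 = 51.273
Contributions (O − E)²/E:
  (16 − 23.377)²/23.377 = 2.3279
  (44 − 36.623)²/36.623 = 1.4860
  (51 − 33.896)²/33.896 = 8.6307
  (36 − 53.104)²/53.104 = 5.5089
  (23 − 32.727)²/32.727 = 2.8910
  (61 − 51.273)²/51.273 = 1.8453
χ² = 2.3279 + 1.4860 + 8.6307 + 5.5089 + 2.8910 + 1.8453 = 22.69
df = (3−1)(2−1) = 2. Since 22.69 > 4.605, reject the null hypothesis of independence at α = 0.1.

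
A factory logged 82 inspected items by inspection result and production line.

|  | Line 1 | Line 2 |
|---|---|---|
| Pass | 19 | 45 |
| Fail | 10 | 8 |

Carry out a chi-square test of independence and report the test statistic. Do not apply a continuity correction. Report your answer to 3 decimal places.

4.113

Row totals: 64, 18. Column totals: 29, 53. Grand total N = 82.
Expected counts (row total × column total / N):
  Pass, Line 1: 64×29/82 = 22.6341
  Pass, Line 2: 64×53/82 = 41.3659
  Fail, Line 1: 18×29/82 = 6.3659
  Fail, Line 2: 18×53/82 = 11.6341
Contributions (O − E)²/E:
  (19 − 22.6341)²/22.6341 = 0.5835
  (45 − 41.3659)²/41.3659 = 0.3193
  (10 − 6.3659)²/6.3659 = 2.0746
  (8 − 11.6341)²/11.6341 = 1.1352
χ² = 0.5835 + 0.3193 + 2.0746 + 1.1352 = 4.113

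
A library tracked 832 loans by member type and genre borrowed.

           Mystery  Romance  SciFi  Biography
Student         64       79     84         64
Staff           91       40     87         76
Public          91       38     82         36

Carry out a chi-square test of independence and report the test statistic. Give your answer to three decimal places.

35.874

Row totals: 291, 294, 247. Column totals: 246, 157, 253, 176. Grand total N = 832.
Expected counts (row total × column total / N):
  Student, Mystery: 291×246/832 = 86.0409
  Student, Romance: 291×157/832 = 54.9123
  Student, SciFi: 291×253/832 = 88.4892
  Student, Biography: 291×176/832 = 61.5577
  Staff, Mystery: 294×246/832 = 86.9279
  Staff, Romance: 294×157/832 = 55.4784
  Staff, SciFi: 294×253/832 = 89.4014
  Staff, Biography: 294×176/832 = 62.1923
  Public, Mystery: 247×246/832 = 73.0312
  Public, Romance: 247×157/832 = 46.6094
  Public, SciFi: 247×253/832 = 75.1094
  Public, Biography: 247×176/832 = 52.2500
Contributions (O − E)²/E:
  (64 − 86.0409)²/86.0409 = 5.6462
  (79 − 54.9123)²/54.9123 = 10.5663
  (84 − 88.4892)²/88.4892 = 0.2277
  (64 − 61.5577)²/61.5577 = 0.0969
  (91 − 86.9279)²/86.9279 = 0.1908
  (40 − 55.4784)²/55.4784 = 4.3185
  (87 − 89.4014)²/89.4014 = 0.0645
  (76 − 62.1923)²/62.1923 = 3.0655
  (91 − 73.0312)²/73.0312 = 4.4211
  (38 − 46.6094)²/46.6094 = 1.5903
  (82 − 75.1094)²/75.1094 = 0.6321
  (36 − 52.2500)²/52.2500 = 5.0538
χ² = 5.6462 + 10.5663 + 0.2277 + 0.0969 + 0.1908 + 4.3185 + 0.0645 + 3.0655 + 4.4211 + 1.5903 + 0.6321 + 5.0538 = 35.874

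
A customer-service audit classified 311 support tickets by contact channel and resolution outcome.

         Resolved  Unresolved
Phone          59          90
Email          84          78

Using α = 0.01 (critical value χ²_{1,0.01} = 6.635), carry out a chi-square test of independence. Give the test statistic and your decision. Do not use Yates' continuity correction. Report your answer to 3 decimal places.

Row totals: 149, 162. Column totals: 143, 168. Grand total N = 311.
Expected counts (row total × column total / N):
  Phone, Resolved: 149×143/311 = 68.5113
  Phone, Unresolved: 149×168/311 = 80.4887
  Email, Resolved: 162×143/311 = 74.4887
  Email, Unresolved: 162×168/311 = 87.5113
Contributions (O − E)²/E:
  (59 − 68.5113)²/68.5113 = 1.3204
  (90 − 80.4887)²/80.4887 = 1.1239
  (84 − 74.4887)²/74.4887 = 1.2145
  (78 − 87.5113)²/87.5113 = 1.0338
χ² = 1.3204 + 1.1239 + 1.2145 + 1.0338 = 4.693
df = (2−1)(2−1) = 1. Since 4.693 < 6.635, fail to reject the null hypothesis of independence at α = 0.01.

4.693; fail to reject H₀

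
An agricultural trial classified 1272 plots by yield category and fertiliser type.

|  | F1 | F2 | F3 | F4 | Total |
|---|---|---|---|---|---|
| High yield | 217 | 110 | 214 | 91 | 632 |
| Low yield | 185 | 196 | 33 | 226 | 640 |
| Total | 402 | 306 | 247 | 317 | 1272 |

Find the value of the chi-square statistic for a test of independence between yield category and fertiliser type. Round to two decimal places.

216.80

Grand total N = 1272.
Expected counts (row total × column total / N):
  High yield, F1: 632×402/1272 = 199.736
  High yield, F2: 632×306/1272 = 152.038
  High yield, F3: 632×247/1272 = 122.723
  High yield, F4: 632×317/1272 = 157.503
  Low yield, F1: 640×402/1272 = 202.264
  Low yield, F2: 640×306/1272 = 153.962
  Low yield, F3: 640×247/1272 = 124.277
  Low yield, F4: 640×317/1272 = 159.497
Contributions (O − E)²/E:
  (217 − 199.736)²/199.736 = 1.4922
  (110 − 152.038)²/152.038 = 11.6234
  (214 − 122.723)²/122.723 = 67.8886
  (91 − 157.503)²/157.503 = 28.0798
  (185 − 202.264)²/202.264 = 1.4735
  (196 − 153.962)²/153.962 = 11.4781
  (33 − 124.277)²/124.277 = 67.0397
  (226 − 159.497)²/159.497 = 27.7287
χ² = 1.4922 + 11.6234 + 67.8886 + 28.0798 + 1.4735 + 11.4781 + 67.0397 + 27.7287 = 216.80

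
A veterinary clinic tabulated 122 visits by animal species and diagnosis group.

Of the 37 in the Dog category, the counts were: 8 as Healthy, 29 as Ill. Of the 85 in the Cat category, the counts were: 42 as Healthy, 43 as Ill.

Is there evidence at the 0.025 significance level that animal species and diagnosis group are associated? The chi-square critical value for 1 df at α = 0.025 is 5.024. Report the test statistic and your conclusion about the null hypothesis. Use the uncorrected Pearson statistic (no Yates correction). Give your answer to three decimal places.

8.231; reject H₀

Row totals: 37, 85. Column totals: 50, 72. Grand total N = 122.
Expected counts (row total × column total / N):
  Dog, Healthy: 37×50/122 = 15.1639
  Dog, Ill: 37×72/122 = 21.8361
  Cat, Healthy: 85×50/122 = 34.8361
  Cat, Ill: 85×72/122 = 50.1639
Contributions (O − E)²/E:
  (8 − 15.1639)²/15.1639 = 3.3845
  (29 − 21.8361)²/21.8361 = 2.3503
  (42 − 34.8361)²/34.8361 = 1.4732
  (43 − 50.1639)²/50.1639 = 1.0231
χ² = 3.3845 + 2.3503 + 1.4732 + 1.0231 = 8.231
df = (2−1)(2−1) = 1. Since 8.231 > 5.024, reject the null hypothesis of independence at α = 0.025.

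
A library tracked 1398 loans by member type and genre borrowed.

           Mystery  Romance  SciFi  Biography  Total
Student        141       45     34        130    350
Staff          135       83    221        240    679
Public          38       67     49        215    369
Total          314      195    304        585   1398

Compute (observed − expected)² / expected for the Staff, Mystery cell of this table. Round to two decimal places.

2.01

Row total (Staff) = 679; column total (Mystery) = 314; N = 1398.
Expected count E = 679 × 314 / 1398 = 152.5079.
Contribution = (O − E)²/E = (135 − 152.5079)² / 152.5079 = 2.01.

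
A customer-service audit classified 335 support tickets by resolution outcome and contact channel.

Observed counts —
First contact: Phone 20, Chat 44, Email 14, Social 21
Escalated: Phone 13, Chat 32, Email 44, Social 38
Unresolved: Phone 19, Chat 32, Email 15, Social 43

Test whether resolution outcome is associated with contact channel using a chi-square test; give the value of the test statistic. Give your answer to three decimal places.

31.948

Row totals: 99, 127, 109. Column totals: 52, 108, 73, 102. Grand total N = 335.
Expected counts (row total × column total / N):
  First contact, Phone: 99×52/335 = 15.36716
  First contact, Chat: 99×108/335 = 31.91642
  First contact, Email: 99×73/335 = 21.57313
  First contact, Social: 99×102/335 = 30.14328
  Escalated, Phone: 127×52/335 = 19.71343
  Escalated, Chat: 127×108/335 = 40.94328
  Escalated, Email: 127×73/335 = 27.67463
  Escalated, Social: 127×102/335 = 38.66866
  Unresolved, Phone: 109×52/335 = 16.91940
  Unresolved, Chat: 109×108/335 = 35.14030
  Unresolved, Email: 109×73/335 = 23.75224
  Unresolved, Social: 109×102/335 = 33.18806
Contributions (O − E)²/E:
  (20 − 15.36716)²/15.36716 = 1.3967
  (44 − 31.91642)²/31.91642 = 4.5749
  (14 − 21.57313)²/21.57313 = 2.6585
  (21 − 30.14328)²/30.14328 = 2.7734
  (13 − 19.71343)²/19.71343 = 2.2863
  (32 − 40.94328)²/40.94328 = 1.9535
  (44 − 27.67463)²/27.67463 = 9.6304
  (38 − 38.66866)²/38.66866 = 0.0116
  (19 − 16.91940)²/16.91940 = 0.2559
  (32 − 35.14030)²/35.14030 = 0.2806
  (15 − 23.75224)²/23.75224 = 3.2250
  (43 − 33.18806)²/33.18806 = 2.9009
χ² = 1.3967 + 4.5749 + 2.6585 + 2.7734 + 2.2863 + 1.9535 + 9.6304 + 0.0116 + 0.2559 + 0.2806 + 3.2250 + 2.9009 = 31.948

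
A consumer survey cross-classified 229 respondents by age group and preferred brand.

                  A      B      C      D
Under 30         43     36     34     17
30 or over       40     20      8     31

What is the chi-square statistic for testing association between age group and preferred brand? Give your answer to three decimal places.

21.048

Row totals: 130, 99. Column totals: 83, 56, 42, 48. Grand total N = 229.
Expected counts (row total × column total / N):
  Under 30, A: 130×83/229 = 47.1179
  Under 30, B: 130×56/229 = 31.7904
  Under 30, C: 130×42/229 = 23.8428
  Under 30, D: 130×48/229 = 27.2489
  30 or over, A: 99×83/229 = 35.8821
  30 or over, B: 99×56/229 = 24.2096
  30 or over, C: 99×42/229 = 18.1572
  30 or over, D: 99×48/229 = 20.7511
Contributions (O − E)²/E:
  (43 − 47.1179)²/47.1179 = 0.3599
  (36 − 31.7904)²/31.7904 = 0.5574
  (34 − 23.8428)²/23.8428 = 4.3270
  (17 − 27.2489)²/27.2489 = 3.8548
  (40 − 35.8821)²/35.8821 = 0.4726
  (20 − 24.2096)²/24.2096 = 0.7320
  (8 − 18.1572)²/18.1572 = 5.6820
  (31 − 20.7511)²/20.7511 = 5.0619
χ² = 0.3599 + 0.5574 + 4.3270 + 3.8548 + 0.4726 + 0.7320 + 5.6820 + 5.0619 = 21.048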